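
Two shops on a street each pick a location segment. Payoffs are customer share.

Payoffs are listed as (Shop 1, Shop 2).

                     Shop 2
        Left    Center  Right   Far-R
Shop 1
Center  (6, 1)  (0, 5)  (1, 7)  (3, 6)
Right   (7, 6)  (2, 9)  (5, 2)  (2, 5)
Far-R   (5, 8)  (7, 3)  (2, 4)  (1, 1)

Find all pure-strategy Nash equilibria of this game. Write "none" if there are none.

Shop 1 against Left: payoffs 6, 7, 5 → best response Right.
Shop 1 against Center: payoffs 0, 2, 7 → best response Far-R.
Shop 1 against Right: payoffs 1, 5, 2 → best response Right.
Shop 1 against Far-R: payoffs 3, 2, 1 → best response Center.
Shop 2 against Center: payoffs 1, 5, 7, 6 → best response Right.
Shop 2 against Right: payoffs 6, 9, 2, 5 → best response Center.
Shop 2 against Far-R: payoffs 8, 3, 4, 1 → best response Left.
No profile is a mutual best response for all players.

There is no pure-strategy Nash equilibrium.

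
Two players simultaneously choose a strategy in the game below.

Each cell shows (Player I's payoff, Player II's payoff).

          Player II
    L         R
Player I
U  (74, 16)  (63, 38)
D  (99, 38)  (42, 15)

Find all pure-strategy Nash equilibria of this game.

Player I against L: payoffs 74, 99 → best response D.
Player I against R: payoffs 63, 42 → best response U.
Player II against U: payoffs 16, 38 → best response R.
Player II against D: payoffs 38, 15 → best response L.
Mutual best responses: (U, R); (D, L).

Pure-strategy Nash equilibria: (U, R); (D, L)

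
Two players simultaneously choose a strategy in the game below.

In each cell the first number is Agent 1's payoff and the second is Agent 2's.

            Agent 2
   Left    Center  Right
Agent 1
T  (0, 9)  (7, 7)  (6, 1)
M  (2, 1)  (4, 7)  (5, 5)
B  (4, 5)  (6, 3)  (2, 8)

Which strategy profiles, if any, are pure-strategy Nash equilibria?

This game has no pure Nash equilibrium.

For each player, find the best response to each opponent profile; mutual best responses are the pure NE.
Agent 1 against Left: payoffs 0, 2, 4 → best response B.
Agent 1 against Center: payoffs 7, 4, 6 → best response T.
Agent 1 against Right: payoffs 6, 5, 2 → best response T.
Agent 2 against T: payoffs 9, 7, 1 → best response Left.
Agent 2 against M: payoffs 1, 7, 5 → best response Center.
Agent 2 against B: payoffs 5, 3, 8 → best response Right.
No profile is a mutual best response for all players.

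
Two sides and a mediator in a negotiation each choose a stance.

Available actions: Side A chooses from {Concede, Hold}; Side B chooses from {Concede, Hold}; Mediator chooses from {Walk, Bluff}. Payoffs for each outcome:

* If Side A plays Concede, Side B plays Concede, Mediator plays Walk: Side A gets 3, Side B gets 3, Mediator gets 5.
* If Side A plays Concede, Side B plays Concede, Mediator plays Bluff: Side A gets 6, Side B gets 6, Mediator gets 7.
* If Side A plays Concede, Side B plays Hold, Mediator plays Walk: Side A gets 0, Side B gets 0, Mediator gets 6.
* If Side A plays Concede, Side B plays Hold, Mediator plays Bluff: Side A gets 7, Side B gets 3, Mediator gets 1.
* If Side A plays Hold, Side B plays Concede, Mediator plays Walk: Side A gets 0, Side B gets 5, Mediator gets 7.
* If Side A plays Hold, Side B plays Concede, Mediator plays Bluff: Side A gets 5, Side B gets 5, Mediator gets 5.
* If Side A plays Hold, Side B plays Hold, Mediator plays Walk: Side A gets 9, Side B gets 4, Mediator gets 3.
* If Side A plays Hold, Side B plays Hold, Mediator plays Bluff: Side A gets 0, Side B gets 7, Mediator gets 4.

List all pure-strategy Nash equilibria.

Side A against (Concede, Walk): payoffs 3, 0 → best response Concede.
Side A against (Concede, Bluff): payoffs 6, 5 → best response Concede.
Side A against (Hold, Walk): payoffs 0, 9 → best response Hold.
Side A against (Hold, Bluff): payoffs 7, 0 → best response Concede.
Side B against (Concede, Walk): payoffs 3, 0 → best response Concede.
Side B against (Concede, Bluff): payoffs 6, 3 → best response Concede.
Side B against (Hold, Walk): payoffs 5, 4 → best response Concede.
Side B against (Hold, Bluff): payoffs 5, 7 → best response Hold.
Mediator against (Concede, Concede): payoffs 5, 7 → best response Bluff.
Mediator against (Concede, Hold): payoffs 6, 1 → best response Walk.
Mediator against (Hold, Concede): payoffs 7, 5 → best response Walk.
Mediator against (Hold, Hold): payoffs 3, 4 → best response Bluff.
Mutual best responses: (Concede, Concede, Bluff).

(Concede, Concede, Bluff)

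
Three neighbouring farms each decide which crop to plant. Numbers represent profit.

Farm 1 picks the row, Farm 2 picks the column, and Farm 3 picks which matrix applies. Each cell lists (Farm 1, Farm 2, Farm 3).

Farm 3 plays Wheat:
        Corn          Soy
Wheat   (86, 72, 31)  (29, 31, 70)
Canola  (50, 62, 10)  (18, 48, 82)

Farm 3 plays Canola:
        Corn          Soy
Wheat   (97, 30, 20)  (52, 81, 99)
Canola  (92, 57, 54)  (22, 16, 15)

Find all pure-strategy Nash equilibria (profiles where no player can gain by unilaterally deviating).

Farm 1 against (Corn, Wheat): payoffs 86, 50 → best response Wheat.
Farm 1 against (Corn, Canola): payoffs 97, 92 → best response Wheat.
Farm 1 against (Soy, Wheat): payoffs 29, 18 → best response Wheat.
Farm 1 against (Soy, Canola): payoffs 52, 22 → best response Wheat.
Farm 2 against (Wheat, Wheat): payoffs 72, 31 → best response Corn.
Farm 2 against (Wheat, Canola): payoffs 30, 81 → best response Soy.
Farm 2 against (Canola, Wheat): payoffs 62, 48 → best response Corn.
Farm 2 against (Canola, Canola): payoffs 57, 16 → best response Corn.
Farm 3 against (Wheat, Corn): payoffs 31, 20 → best response Wheat.
Farm 3 against (Wheat, Soy): payoffs 70, 99 → best response Canola.
Farm 3 against (Canola, Corn): payoffs 10, 54 → best response Canola.
Farm 3 against (Canola, Soy): payoffs 82, 15 → best response Wheat.
Mutual best responses: (Wheat, Corn, Wheat); (Wheat, Soy, Canola).

Pure-strategy Nash equilibria: (Wheat, Corn, Wheat), (Wheat, Soy, Canola)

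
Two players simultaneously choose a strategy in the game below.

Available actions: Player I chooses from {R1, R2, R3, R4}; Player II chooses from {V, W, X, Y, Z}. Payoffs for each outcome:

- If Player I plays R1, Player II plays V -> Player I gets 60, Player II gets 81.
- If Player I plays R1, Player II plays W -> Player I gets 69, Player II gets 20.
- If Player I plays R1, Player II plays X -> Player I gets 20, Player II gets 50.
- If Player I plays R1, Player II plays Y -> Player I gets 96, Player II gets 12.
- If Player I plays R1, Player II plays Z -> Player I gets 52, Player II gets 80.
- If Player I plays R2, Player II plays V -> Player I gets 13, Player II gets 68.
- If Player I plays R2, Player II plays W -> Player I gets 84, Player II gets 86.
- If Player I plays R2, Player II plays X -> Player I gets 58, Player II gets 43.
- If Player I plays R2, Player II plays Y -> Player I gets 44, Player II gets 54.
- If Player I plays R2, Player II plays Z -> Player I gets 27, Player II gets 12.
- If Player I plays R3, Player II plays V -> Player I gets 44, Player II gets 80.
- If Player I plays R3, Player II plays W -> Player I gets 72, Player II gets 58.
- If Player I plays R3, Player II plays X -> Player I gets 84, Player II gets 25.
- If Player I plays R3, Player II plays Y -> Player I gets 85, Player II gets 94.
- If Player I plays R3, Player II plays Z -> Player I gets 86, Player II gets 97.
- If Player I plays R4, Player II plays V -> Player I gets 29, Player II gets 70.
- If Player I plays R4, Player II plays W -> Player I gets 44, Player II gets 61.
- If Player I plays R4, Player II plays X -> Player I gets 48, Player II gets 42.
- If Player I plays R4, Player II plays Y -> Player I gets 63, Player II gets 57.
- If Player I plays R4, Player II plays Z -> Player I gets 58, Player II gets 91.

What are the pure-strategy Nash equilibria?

Pure-strategy Nash equilibria: (R1, V) and (R2, W) and (R3, Z)

Player I against V: payoffs 60, 13, 44, 29 → best response R1.
Player I against W: payoffs 69, 84, 72, 44 → best response R2.
Player I against X: payoffs 20, 58, 84, 48 → best response R3.
Player I against Y: payoffs 96, 44, 85, 63 → best response R1.
Player I against Z: payoffs 52, 27, 86, 58 → best response R3.
Player II against R1: payoffs 81, 20, 50, 12, 80 → best response V.
Player II against R2: payoffs 68, 86, 43, 54, 12 → best response W.
Player II against R3: payoffs 80, 58, 25, 94, 97 → best response Z.
Player II against R4: payoffs 70, 61, 42, 57, 91 → best response Z.
Mutual best responses: (R1, V); (R2, W); (R3, Z).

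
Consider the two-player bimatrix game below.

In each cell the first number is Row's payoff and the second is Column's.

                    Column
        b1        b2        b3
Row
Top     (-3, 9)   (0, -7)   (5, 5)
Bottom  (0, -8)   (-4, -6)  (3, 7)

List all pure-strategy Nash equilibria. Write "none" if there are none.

For each player, find the best response to each opponent profile; mutual best responses are the pure NE.
Row against b1: payoffs -3, 0 → best response Bottom.
Row against b2: payoffs 0, -4 → best response Top.
Row against b3: payoffs 5, 3 → best response Top.
Column against Top: payoffs 9, -7, 5 → best response b1.
Column against Bottom: payoffs -8, -6, 7 → best response b3.
No profile is a mutual best response for all players.

There is no pure-strategy Nash equilibrium.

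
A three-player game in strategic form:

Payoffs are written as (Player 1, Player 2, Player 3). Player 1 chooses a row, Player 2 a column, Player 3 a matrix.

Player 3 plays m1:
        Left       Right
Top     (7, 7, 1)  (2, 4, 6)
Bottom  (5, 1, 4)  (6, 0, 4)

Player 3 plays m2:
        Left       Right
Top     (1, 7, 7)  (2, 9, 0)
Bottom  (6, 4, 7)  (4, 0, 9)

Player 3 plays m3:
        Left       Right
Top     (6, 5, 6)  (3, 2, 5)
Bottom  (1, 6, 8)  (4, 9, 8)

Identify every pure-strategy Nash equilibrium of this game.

(Top, Left, m1): Player 3 can switch to m2 (1 → 7). Not NE.
(Top, Left, m2): Player 1 can switch to Bottom (1 → 6). Not NE.
(Top, Left, m3): Player 3 can switch to m2 (6 → 7). Not NE.
(Top, Right, m1): Player 1 can switch to Bottom (2 → 6). Not NE.
(Top, Right, m2): Player 1 can switch to Bottom (2 → 4). Not NE.
(Top, Right, m3): Player 1 can switch to Bottom (3 → 4). Not NE.
(Bottom, Left, m1): Player 1 can switch to Top (5 → 7). Not NE.
(Bottom, Left, m2): Player 3 can switch to m3 (7 → 8). Not NE.
(Bottom, Left, m3): Player 1 can switch to Top (1 → 6). Not NE.
(Bottom, Right, m1): Player 2 can switch to Left (0 → 1). Not NE.
(Bottom, Right, m2): Player 2 can switch to Left (0 → 4). Not NE.
(Bottom, Right, m3): Player 3 can switch to m2 (8 → 9). Not NE.

none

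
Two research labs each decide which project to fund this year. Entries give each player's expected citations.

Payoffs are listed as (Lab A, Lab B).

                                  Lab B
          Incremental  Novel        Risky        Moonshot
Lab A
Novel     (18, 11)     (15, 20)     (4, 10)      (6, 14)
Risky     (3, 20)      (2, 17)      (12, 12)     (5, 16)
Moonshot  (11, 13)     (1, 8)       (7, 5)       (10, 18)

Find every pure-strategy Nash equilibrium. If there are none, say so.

For each player, find the best response to each opponent profile; mutual best responses are the pure NE.
Lab A against Incremental: payoffs 18, 3, 11 → best response Novel.
Lab A against Novel: payoffs 15, 2, 1 → best response Novel.
Lab A against Risky: payoffs 4, 12, 7 → best response Risky.
Lab A against Moonshot: payoffs 6, 5, 10 → best response Moonshot.
Lab B against Novel: payoffs 11, 20, 10, 14 → best response Novel.
Lab B against Risky: payoffs 20, 17, 12, 16 → best response Incremental.
Lab B against Moonshot: payoffs 13, 8, 5, 18 → best response Moonshot.
Mutual best responses: (Novel, Novel); (Moonshot, Moonshot).

Pure-strategy Nash equilibria: (Novel, Novel) and (Moonshot, Moonshot)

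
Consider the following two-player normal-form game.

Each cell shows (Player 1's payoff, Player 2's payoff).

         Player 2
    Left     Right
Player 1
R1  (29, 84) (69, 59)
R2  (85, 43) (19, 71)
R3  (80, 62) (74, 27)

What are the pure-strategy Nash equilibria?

(R1, Left): Player 1 can switch to R2 (29 → 85). Not NE.
(R1, Right): Player 1 can switch to R3 (69 → 74). Not NE.
(R2, Left): Player 2 can switch to Right (43 → 71). Not NE.
(R2, Right): Player 1 can switch to R1 (19 → 69). Not NE.
(R3, Left): Player 1 can switch to R2 (80 → 85). Not NE.
(R3, Right): Player 2 can switch to Left (27 → 62). Not NE.

This game has no pure Nash equilibrium.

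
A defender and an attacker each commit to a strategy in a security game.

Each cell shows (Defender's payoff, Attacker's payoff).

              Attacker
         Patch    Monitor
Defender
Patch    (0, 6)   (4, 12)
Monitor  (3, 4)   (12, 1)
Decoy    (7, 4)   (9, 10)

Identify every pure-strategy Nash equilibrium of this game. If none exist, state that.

This game has no pure Nash equilibrium.

Defender against Patch: payoffs 0, 3, 7 → best response Decoy.
Defender against Monitor: payoffs 4, 12, 9 → best response Monitor.
Attacker against Patch: payoffs 6, 12 → best response Monitor.
Attacker against Monitor: payoffs 4, 1 → best response Patch.
Attacker against Decoy: payoffs 4, 10 → best response Monitor.
No profile is a mutual best response for all players.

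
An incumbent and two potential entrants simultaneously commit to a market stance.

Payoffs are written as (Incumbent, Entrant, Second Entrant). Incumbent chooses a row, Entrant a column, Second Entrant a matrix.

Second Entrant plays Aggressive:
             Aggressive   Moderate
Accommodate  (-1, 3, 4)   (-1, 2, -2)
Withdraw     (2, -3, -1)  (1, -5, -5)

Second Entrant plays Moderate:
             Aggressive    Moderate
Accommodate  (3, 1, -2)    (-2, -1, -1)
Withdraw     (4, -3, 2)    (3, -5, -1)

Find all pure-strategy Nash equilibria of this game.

(Withdraw, Aggressive, Moderate)

Incumbent against (Aggressive, Aggressive): payoffs -1, 2 → best response Withdraw.
Incumbent against (Aggressive, Moderate): payoffs 3, 4 → best response Withdraw.
Incumbent against (Moderate, Aggressive): payoffs -1, 1 → best response Withdraw.
Incumbent against (Moderate, Moderate): payoffs -2, 3 → best response Withdraw.
Entrant against (Accommodate, Aggressive): payoffs 3, 2 → best response Aggressive.
Entrant against (Accommodate, Moderate): payoffs 1, -1 → best response Aggressive.
Entrant against (Withdraw, Aggressive): payoffs -3, -5 → best response Aggressive.
Entrant against (Withdraw, Moderate): payoffs -3, -5 → best response Aggressive.
Second Entrant against (Accommodate, Aggressive): payoffs 4, -2 → best response Aggressive.
Second Entrant against (Accommodate, Moderate): payoffs -2, -1 → best response Moderate.
Second Entrant against (Withdraw, Aggressive): payoffs -1, 2 → best response Moderate.
Second Entrant against (Withdraw, Moderate): payoffs -5, -1 → best response Moderate.
Mutual best responses: (Withdraw, Aggressive, Moderate).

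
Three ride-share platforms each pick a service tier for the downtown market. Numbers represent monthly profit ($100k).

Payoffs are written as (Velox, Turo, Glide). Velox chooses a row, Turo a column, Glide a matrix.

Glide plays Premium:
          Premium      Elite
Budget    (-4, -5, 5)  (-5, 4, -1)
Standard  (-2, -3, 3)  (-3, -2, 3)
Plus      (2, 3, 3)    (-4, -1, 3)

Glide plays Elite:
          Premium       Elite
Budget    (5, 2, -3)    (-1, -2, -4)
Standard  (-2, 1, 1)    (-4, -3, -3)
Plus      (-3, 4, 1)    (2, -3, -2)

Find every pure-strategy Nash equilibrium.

(Standard, Elite, Premium) and (Plus, Premium, Premium)

Velox against (Premium, Premium): payoffs -4, -2, 2 → best response Plus.
Velox against (Premium, Elite): payoffs 5, -2, -3 → best response Budget.
Velox against (Elite, Premium): payoffs -5, -3, -4 → best response Standard.
Velox against (Elite, Elite): payoffs -1, -4, 2 → best response Plus.
Turo against (Budget, Premium): payoffs -5, 4 → best response Elite.
Turo against (Budget, Elite): payoffs 2, -2 → best response Premium.
Turo against (Standard, Premium): payoffs -3, -2 → best response Elite.
Turo against (Standard, Elite): payoffs 1, -3 → best response Premium.
Turo against (Plus, Premium): payoffs 3, -1 → best response Premium.
Turo against (Plus, Elite): payoffs 4, -3 → best response Premium.
Glide against (Budget, Premium): payoffs 5, -3 → best response Premium.
Glide against (Budget, Elite): payoffs -1, -4 → best response Premium.
Glide against (Standard, Premium): payoffs 3, 1 → best response Premium.
Glide against (Standard, Elite): payoffs 3, -3 → best response Premium.
Glide against (Plus, Premium): payoffs 3, 1 → best response Premium.
Glide against (Plus, Elite): payoffs 3, -2 → best response Premium.
Mutual best responses: (Standard, Elite, Premium); (Plus, Premium, Premium).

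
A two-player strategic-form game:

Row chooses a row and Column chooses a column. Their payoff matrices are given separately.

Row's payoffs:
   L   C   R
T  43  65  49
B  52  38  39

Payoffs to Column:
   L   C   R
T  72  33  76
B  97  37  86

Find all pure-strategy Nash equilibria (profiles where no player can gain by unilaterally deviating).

Pure-strategy Nash equilibria: (T, R) and (B, L)

Mark each player's best response to every combination of opponents' strategies; a profile where every player is best-responding is a pure Nash equilibrium.
Row against L: payoffs 43, 52 → best response B.
Row against C: payoffs 65, 38 → best response T.
Row against R: payoffs 49, 39 → best response T.
Column against T: payoffs 72, 33, 76 → best response R.
Column against B: payoffs 97, 37, 86 → best response L.
Mutual best responses: (T, R); (B, L).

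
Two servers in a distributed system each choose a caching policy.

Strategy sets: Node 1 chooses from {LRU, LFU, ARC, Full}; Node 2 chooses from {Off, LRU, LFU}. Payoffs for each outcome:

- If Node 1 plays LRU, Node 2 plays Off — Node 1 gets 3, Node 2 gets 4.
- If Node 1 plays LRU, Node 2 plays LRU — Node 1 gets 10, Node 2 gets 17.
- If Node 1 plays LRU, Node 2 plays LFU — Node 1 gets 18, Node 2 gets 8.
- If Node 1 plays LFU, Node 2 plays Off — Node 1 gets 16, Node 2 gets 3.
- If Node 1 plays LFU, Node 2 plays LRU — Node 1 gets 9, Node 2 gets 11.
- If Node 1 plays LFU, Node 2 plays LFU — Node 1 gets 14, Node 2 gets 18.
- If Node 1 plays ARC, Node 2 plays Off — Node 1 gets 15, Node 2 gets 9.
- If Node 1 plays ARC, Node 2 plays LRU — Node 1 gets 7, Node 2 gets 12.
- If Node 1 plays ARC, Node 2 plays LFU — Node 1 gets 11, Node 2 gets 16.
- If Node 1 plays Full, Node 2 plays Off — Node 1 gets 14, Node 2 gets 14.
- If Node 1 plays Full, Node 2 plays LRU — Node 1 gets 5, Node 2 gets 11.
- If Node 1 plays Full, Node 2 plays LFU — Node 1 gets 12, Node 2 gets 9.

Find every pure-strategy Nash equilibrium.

Node 1 against Off: payoffs 3, 16, 15, 14 → best response LFU.
Node 1 against LRU: payoffs 10, 9, 7, 5 → best response LRU.
Node 1 against LFU: payoffs 18, 14, 11, 12 → best response LRU.
Node 2 against LRU: payoffs 4, 17, 8 → best response LRU.
Node 2 against LFU: payoffs 3, 11, 18 → best response LFU.
Node 2 against ARC: payoffs 9, 12, 16 → best response LFU.
Node 2 against Full: payoffs 14, 11, 9 → best response Off.
Mutual best responses: (LRU, LRU).

The unique pure-strategy Nash equilibrium is (LRU, LRU).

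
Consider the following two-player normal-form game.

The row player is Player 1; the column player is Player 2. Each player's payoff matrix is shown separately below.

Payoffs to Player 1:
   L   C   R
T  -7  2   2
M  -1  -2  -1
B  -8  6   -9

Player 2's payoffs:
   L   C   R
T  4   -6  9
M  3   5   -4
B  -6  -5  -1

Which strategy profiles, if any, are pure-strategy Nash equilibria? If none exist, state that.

Check each profile: it is a Nash equilibrium iff no player can strictly gain by switching unilaterally.
(T, L): Player 1 can switch to M (-7 → -1). Not NE.
(T, C): Player 1 can switch to B (2 → 6). Not NE.
(T, R): Player 1 gets 2, best alternative -1; Player 2 gets 9, best alternative 4. No profitable deviation — NE.
(M, L): Player 2 can switch to C (3 → 5). Not NE.
(M, C): Player 1 can switch to T (-2 → 2). Not NE.
(M, R): Player 1 can switch to T (-1 → 2). Not NE.
(B, L): Player 1 can switch to T (-8 → -7). Not NE.
(B, C): Player 2 can switch to R (-5 → -1). Not NE.
(B, R): Player 1 can switch to T (-9 → 2). Not NE.

Pure NE: (T, R)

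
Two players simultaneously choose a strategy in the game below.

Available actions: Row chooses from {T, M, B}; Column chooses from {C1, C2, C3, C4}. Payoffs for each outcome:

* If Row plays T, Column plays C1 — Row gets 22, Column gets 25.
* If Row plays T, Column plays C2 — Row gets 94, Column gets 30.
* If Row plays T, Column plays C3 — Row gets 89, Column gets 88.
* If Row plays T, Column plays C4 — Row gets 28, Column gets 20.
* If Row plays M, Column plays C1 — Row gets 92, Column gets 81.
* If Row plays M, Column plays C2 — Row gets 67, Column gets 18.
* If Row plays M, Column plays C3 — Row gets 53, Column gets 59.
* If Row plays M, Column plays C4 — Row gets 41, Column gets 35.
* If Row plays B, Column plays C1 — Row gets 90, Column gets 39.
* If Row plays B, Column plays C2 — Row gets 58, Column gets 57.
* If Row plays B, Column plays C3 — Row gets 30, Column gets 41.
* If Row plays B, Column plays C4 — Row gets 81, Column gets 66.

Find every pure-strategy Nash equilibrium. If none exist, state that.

(T, C1): Row can switch to M (22 → 92). Not NE.
(T, C2): Column can switch to C3 (30 → 88). Not NE.
(T, C3): Row gets 89, best alternative 53; Column gets 88, best alternative 30. No profitable deviation — NE.
(T, C4): Row can switch to M (28 → 41). Not NE.
(M, C1): Row gets 92, best alternative 90; Column gets 81, best alternative 59. No profitable deviation — NE.
(M, C2): Row can switch to T (67 → 94). Not NE.
(M, C3): Row can switch to T (53 → 89). Not NE.
(M, C4): Row can switch to B (41 → 81). Not NE.
(B, C1): Row can switch to M (90 → 92). Not NE.
(B, C2): Row can switch to T (58 → 94). Not NE.
(B, C3): Row can switch to T (30 → 89). Not NE.
(B, C4): Row gets 81, best alternative 41; Column gets 66, best alternative 57. No profitable deviation — NE.

(T, C3); (M, C1); (B, C4)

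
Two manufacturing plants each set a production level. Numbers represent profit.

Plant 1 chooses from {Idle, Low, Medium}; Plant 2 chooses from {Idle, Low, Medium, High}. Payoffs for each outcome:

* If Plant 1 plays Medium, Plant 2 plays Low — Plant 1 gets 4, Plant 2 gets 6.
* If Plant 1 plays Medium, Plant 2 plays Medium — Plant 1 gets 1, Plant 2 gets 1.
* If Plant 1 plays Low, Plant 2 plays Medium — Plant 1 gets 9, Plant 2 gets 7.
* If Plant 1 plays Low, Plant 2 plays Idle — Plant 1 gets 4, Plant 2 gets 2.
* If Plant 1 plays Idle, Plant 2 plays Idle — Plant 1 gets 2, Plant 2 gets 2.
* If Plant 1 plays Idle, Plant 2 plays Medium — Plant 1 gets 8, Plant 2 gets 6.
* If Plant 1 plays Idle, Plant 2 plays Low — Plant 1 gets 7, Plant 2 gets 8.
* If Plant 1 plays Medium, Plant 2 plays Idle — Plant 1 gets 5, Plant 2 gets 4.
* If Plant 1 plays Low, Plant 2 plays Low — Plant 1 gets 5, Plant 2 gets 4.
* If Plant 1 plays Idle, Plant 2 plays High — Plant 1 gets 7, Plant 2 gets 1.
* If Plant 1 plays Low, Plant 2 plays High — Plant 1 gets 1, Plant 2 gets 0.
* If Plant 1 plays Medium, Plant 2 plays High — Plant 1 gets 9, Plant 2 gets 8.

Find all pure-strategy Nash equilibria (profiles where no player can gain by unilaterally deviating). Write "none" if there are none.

(Idle, Idle): Plant 1 can switch to Low (2 → 4). Not NE.
(Idle, Low): Plant 1 gets 7, best alternative 5; Plant 2 gets 8, best alternative 6. No profitable deviation — NE.
(Idle, Medium): Plant 1 can switch to Low (8 → 9). Not NE.
(Idle, High): Plant 1 can switch to Medium (7 → 9). Not NE.
(Low, Idle): Plant 1 can switch to Medium (4 → 5). Not NE.
(Low, Low): Plant 1 can switch to Idle (5 → 7). Not NE.
(Low, Medium): Plant 1 gets 9, best alternative 8; Plant 2 gets 7, best alternative 4. No profitable deviation — NE.
(Low, High): Plant 1 can switch to Idle (1 → 7). Not NE.
(Medium, Idle): Plant 2 can switch to Low (4 → 6). Not NE.
(Medium, Low): Plant 1 can switch to Idle (4 → 7). Not NE.
(Medium, High): Plant 1 gets 9, best alternative 7; Plant 2 gets 8, best alternative 6. No profitable deviation — NE.
(The remaining 1 profile has a profitable deviation by the same check.)

Pure-strategy Nash equilibria: (Idle, Low); (Low, Medium); (Medium, High)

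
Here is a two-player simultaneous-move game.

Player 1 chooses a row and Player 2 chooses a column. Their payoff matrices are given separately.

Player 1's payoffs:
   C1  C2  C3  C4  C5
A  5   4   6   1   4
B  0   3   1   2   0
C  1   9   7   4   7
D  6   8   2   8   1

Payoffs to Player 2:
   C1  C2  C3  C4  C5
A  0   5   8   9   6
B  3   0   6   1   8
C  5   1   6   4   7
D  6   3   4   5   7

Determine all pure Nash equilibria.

For each strategy profile, look for a profitable unilateral deviation.
(A, C1): Player 1 can switch to D (5 → 6). Not NE.
(A, C2): Player 1 can switch to C (4 → 9). Not NE.
(A, C3): Player 1 can switch to C (6 → 7). Not NE.
(A, C4): Player 1 can switch to B (1 → 2). Not NE.
(A, C5): Player 1 can switch to C (4 → 7). Not NE.
(B, C1): Player 1 can switch to A (0 → 5). Not NE.
(B, C2): Player 1 can switch to A (3 → 4). Not NE.
(B, C3): Player 1 can switch to A (1 → 6). Not NE.
(B, C4): Player 1 can switch to C (2 → 4). Not NE.
(B, C5): Player 1 can switch to A (0 → 4). Not NE.
(C, C1): Player 1 can switch to A (1 → 5). Not NE.
(C, C2): Player 2 can switch to C1 (1 → 5). Not NE.
(C, C5): Player 1 gets 7, best alternative 4; Player 2 gets 7, best alternative 6. No profitable deviation — NE.
(The remaining 7 profiles each have a profitable deviation by the same check.)

The unique pure-strategy Nash equilibrium is (C, C5).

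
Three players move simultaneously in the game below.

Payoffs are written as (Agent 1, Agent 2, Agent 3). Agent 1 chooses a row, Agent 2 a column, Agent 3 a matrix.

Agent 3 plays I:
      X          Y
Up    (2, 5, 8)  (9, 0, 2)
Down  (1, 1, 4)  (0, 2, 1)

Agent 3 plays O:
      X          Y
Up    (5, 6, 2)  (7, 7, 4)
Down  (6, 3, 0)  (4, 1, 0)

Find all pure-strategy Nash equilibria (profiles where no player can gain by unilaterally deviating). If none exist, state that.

Check each profile: it is a Nash equilibrium iff no player can strictly gain by switching unilaterally.
(Up, X, I): Agent 1 gets 2, best alternative 1; Agent 2 gets 5, best alternative 0; Agent 3 gets 8, best alternative 2. No profitable deviation — NE.
(Up, X, O): Agent 1 can switch to Down (5 → 6). Not NE.
(Up, Y, I): Agent 2 can switch to X (0 → 5). Not NE.
(Up, Y, O): Agent 1 gets 7, best alternative 4; Agent 2 gets 7, best alternative 6; Agent 3 gets 4, best alternative 2. No profitable deviation — NE.
(Down, X, I): Agent 1 can switch to Up (1 → 2). Not NE.
(Down, X, O): Agent 3 can switch to I (0 → 4). Not NE.
(Down, Y, I): Agent 1 can switch to Up (0 → 9). Not NE.
(Down, Y, O): Agent 1 can switch to Up (4 → 7). Not NE.

(Up, X, I), (Up, Y, O)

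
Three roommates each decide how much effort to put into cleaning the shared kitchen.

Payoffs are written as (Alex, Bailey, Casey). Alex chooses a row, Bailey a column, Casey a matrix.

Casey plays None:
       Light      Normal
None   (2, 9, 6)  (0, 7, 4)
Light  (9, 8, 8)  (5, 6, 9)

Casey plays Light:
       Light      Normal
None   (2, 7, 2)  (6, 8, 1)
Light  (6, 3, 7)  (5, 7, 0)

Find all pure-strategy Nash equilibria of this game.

For each player, find the best response to each opponent profile; mutual best responses are the pure NE.
Alex against (Light, None): payoffs 2, 9 → best response Light.
Alex against (Light, Light): payoffs 2, 6 → best response Light.
Alex against (Normal, None): payoffs 0, 5 → best response Light.
Alex against (Normal, Light): payoffs 6, 5 → best response None.
Bailey against (None, None): payoffs 9, 7 → best response Light.
Bailey against (None, Light): payoffs 7, 8 → best response Normal.
Bailey against (Light, None): payoffs 8, 6 → best response Light.
Bailey against (Light, Light): payoffs 3, 7 → best response Normal.
Casey against (None, Light): payoffs 6, 2 → best response None.
Casey against (None, Normal): payoffs 4, 1 → best response None.
Casey against (Light, Light): payoffs 8, 7 → best response None.
Casey against (Light, Normal): payoffs 9, 0 → best response None.
Mutual best responses: (Light, Light, None).

Pure NE: (Light, Light, None)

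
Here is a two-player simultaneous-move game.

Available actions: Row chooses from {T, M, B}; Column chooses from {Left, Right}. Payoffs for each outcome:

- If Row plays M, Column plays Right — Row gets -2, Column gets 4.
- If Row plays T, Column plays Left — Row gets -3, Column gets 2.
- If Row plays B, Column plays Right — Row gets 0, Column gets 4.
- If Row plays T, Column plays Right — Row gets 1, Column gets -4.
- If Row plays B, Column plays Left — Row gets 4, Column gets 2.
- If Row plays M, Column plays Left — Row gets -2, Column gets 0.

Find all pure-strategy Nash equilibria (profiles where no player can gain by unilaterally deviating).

Row against Left: payoffs -3, -2, 4 → best response B.
Row against Right: payoffs 1, -2, 0 → best response T.
Column against T: payoffs 2, -4 → best response Left.
Column against M: payoffs 0, 4 → best response Right.
Column against B: payoffs 2, 4 → best response Right.
No profile is a mutual best response for all players.

none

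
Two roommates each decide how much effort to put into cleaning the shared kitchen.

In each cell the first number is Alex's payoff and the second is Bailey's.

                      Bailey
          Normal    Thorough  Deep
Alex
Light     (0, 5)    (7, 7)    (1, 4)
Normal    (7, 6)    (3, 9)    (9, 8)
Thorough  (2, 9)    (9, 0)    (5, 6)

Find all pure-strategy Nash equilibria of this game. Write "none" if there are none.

none

(Light, Normal): Alex can switch to Normal (0 → 7). Not NE.
(Light, Thorough): Alex can switch to Thorough (7 → 9). Not NE.
(Light, Deep): Alex can switch to Normal (1 → 9). Not NE.
(Normal, Normal): Bailey can switch to Thorough (6 → 9). Not NE.
(Normal, Thorough): Alex can switch to Light (3 → 7). Not NE.
(Normal, Deep): Bailey can switch to Thorough (8 → 9). Not NE.
(Thorough, Normal): Alex can switch to Normal (2 → 7). Not NE.
(Thorough, Thorough): Bailey can switch to Normal (0 → 9). Not NE.
(Thorough, Deep): Alex can switch to Normal (5 → 9). Not NE.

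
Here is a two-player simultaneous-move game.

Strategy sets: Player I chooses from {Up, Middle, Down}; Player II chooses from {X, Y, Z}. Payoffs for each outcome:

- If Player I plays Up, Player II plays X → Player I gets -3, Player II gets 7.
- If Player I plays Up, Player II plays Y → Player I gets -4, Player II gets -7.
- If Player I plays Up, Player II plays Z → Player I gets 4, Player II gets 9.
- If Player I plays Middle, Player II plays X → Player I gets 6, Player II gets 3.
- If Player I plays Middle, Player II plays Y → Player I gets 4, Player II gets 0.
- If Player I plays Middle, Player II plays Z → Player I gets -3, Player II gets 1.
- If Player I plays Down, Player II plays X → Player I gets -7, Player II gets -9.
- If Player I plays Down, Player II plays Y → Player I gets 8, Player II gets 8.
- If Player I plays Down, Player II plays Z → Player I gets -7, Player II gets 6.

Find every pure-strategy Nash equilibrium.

For each player, find the best response to each opponent profile; mutual best responses are the pure NE.
Player I against X: payoffs -3, 6, -7 → best response Middle.
Player I against Y: payoffs -4, 4, 8 → best response Down.
Player I against Z: payoffs 4, -3, -7 → best response Up.
Player II against Up: payoffs 7, -7, 9 → best response Z.
Player II against Middle: payoffs 3, 0, 1 → best response X.
Player II against Down: payoffs -9, 8, 6 → best response Y.
Mutual best responses: (Up, Z); (Middle, X); (Down, Y).

The pure Nash equilibria are (Up, Z) and (Middle, X) and (Down, Y).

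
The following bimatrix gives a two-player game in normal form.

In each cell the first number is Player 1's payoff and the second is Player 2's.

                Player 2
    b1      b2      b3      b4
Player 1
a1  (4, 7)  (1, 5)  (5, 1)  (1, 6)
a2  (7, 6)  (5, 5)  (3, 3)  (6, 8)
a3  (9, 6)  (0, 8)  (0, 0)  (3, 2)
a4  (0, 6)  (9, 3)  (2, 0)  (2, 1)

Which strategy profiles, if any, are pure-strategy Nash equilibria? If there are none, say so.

Pure NE: (a2, b4)

(a1, b1): Player 1 can switch to a2 (4 → 7). Not NE.
(a1, b2): Player 1 can switch to a2 (1 → 5). Not NE.
(a1, b3): Player 2 can switch to b1 (1 → 7). Not NE.
(a1, b4): Player 1 can switch to a2 (1 → 6). Not NE.
(a2, b1): Player 1 can switch to a3 (7 → 9). Not NE.
(a2, b2): Player 1 can switch to a4 (5 → 9). Not NE.
(a2, b4): Player 1 gets 6, best alternative 3; Player 2 gets 8, best alternative 6. No profitable deviation — NE.
(The remaining 9 profiles each have a profitable deviation by the same check.)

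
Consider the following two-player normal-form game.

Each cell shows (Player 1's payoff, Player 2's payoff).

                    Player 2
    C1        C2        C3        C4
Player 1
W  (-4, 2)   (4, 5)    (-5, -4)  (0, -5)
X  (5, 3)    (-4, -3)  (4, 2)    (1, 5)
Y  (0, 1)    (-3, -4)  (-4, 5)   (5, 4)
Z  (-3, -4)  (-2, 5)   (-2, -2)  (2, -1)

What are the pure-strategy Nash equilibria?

The unique pure-strategy Nash equilibrium is (W, C2).

Player 1 against C1: payoffs -4, 5, 0, -3 → best response X.
Player 1 against C2: payoffs 4, -4, -3, -2 → best response W.
Player 1 against C3: payoffs -5, 4, -4, -2 → best response X.
Player 1 against C4: payoffs 0, 1, 5, 2 → best response Y.
Player 2 against W: payoffs 2, 5, -4, -5 → best response C2.
Player 2 against X: payoffs 3, -3, 2, 5 → best response C4.
Player 2 against Y: payoffs 1, -4, 5, 4 → best response C3.
Player 2 against Z: payoffs -4, 5, -2, -1 → best response C2.
Mutual best responses: (W, C2).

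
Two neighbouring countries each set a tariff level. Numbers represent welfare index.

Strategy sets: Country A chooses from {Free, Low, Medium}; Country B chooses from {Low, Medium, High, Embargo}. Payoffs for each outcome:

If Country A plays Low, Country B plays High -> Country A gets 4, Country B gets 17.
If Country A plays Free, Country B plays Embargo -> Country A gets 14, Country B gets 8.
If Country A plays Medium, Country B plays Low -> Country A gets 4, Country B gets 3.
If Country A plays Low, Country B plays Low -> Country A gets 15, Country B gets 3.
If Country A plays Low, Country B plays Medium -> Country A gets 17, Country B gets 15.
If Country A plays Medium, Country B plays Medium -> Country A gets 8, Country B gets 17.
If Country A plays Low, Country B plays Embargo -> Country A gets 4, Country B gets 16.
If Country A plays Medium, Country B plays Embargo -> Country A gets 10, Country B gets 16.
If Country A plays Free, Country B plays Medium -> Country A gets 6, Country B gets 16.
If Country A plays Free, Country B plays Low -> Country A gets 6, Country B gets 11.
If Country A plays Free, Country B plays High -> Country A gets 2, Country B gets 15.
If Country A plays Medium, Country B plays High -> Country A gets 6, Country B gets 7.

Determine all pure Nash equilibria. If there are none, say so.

This game has no pure Nash equilibrium.

Country A against Low: payoffs 6, 15, 4 → best response Low.
Country A against Medium: payoffs 6, 17, 8 → best response Low.
Country A against High: payoffs 2, 4, 6 → best response Medium.
Country A against Embargo: payoffs 14, 4, 10 → best response Free.
Country B against Free: payoffs 11, 16, 15, 8 → best response Medium.
Country B against Low: payoffs 3, 15, 17, 16 → best response High.
Country B against Medium: payoffs 3, 17, 7, 16 → best response Medium.
No profile is a mutual best response for all players.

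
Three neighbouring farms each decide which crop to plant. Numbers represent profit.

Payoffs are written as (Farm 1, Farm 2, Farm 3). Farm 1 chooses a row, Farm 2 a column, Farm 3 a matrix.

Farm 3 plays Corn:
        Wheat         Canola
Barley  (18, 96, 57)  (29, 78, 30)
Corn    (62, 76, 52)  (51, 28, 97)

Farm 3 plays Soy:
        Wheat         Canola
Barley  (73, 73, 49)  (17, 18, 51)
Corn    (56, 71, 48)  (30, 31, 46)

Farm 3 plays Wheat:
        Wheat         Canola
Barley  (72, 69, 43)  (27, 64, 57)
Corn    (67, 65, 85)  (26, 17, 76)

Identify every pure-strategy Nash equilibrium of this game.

Check each profile: it is a Nash equilibrium iff no player can strictly gain by switching unilaterally.
(Barley, Wheat, Corn): Farm 1 can switch to Corn (18 → 62). Not NE.
(Barley, Wheat, Soy): Farm 3 can switch to Corn (49 → 57). Not NE.
(Barley, Wheat, Wheat): Farm 3 can switch to Corn (43 → 57). Not NE.
(Barley, Canola, Corn): Farm 1 can switch to Corn (29 → 51). Not NE.
(Barley, Canola, Soy): Farm 1 can switch to Corn (17 → 30). Not NE.
(Barley, Canola, Wheat): Farm 2 can switch to Wheat (64 → 69). Not NE.
(Corn, Wheat, Corn): Farm 3 can switch to Wheat (52 → 85). Not NE.
(Corn, Wheat, Soy): Farm 1 can switch to Barley (56 → 73). Not NE.
(The remaining 4 profiles each have a profitable deviation by the same check.)

none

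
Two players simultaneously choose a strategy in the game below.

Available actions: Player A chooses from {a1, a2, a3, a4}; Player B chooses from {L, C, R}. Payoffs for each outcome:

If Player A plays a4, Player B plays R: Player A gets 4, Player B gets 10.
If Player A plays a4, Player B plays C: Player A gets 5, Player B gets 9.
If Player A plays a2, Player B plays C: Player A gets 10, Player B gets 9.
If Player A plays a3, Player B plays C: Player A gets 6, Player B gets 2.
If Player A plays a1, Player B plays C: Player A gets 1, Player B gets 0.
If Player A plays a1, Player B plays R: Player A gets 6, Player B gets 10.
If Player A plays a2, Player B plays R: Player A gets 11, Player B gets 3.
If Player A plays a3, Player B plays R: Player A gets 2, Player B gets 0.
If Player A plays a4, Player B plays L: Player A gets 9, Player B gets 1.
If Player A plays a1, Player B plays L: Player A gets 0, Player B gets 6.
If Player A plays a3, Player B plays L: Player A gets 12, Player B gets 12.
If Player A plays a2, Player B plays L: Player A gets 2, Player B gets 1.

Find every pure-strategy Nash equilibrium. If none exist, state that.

Pure-strategy Nash equilibria: (a2, C) and (a3, L)

(a1, L): Player A can switch to a2 (0 → 2). Not NE.
(a1, C): Player A can switch to a2 (1 → 10). Not NE.
(a1, R): Player A can switch to a2 (6 → 11). Not NE.
(a2, L): Player A can switch to a3 (2 → 12). Not NE.
(a2, C): Player A gets 10, best alternative 6; Player B gets 9, best alternative 3. No profitable deviation — NE.
(a2, R): Player B can switch to C (3 → 9). Not NE.
(a3, L): Player A gets 12, best alternative 9; Player B gets 12, best alternative 2. No profitable deviation — NE.
(a3, C): Player A can switch to a2 (6 → 10). Not NE.
(a3, R): Player A can switch to a1 (2 → 6). Not NE.
(a4, L): Player A can switch to a3 (9 → 12). Not NE.
(a4, C): Player A can switch to a2 (5 → 10). Not NE.
(a4, R): Player A can switch to a1 (4 → 6). Not NE.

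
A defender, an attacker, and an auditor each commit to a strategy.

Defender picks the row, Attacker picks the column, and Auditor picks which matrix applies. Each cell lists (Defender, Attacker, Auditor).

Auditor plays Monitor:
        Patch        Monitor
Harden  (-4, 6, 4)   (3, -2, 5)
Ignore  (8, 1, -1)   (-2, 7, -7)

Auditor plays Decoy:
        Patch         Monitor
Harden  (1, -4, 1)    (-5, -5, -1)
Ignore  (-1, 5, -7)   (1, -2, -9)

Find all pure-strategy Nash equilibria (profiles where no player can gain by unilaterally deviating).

Defender against (Patch, Monitor): payoffs -4, 8 → best response Ignore.
Defender against (Patch, Decoy): payoffs 1, -1 → best response Harden.
Defender against (Monitor, Monitor): payoffs 3, -2 → best response Harden.
Defender against (Monitor, Decoy): payoffs -5, 1 → best response Ignore.
Attacker against (Harden, Monitor): payoffs 6, -2 → best response Patch.
Attacker against (Harden, Decoy): payoffs -4, -5 → best response Patch.
Attacker against (Ignore, Monitor): payoffs 1, 7 → best response Monitor.
Attacker against (Ignore, Decoy): payoffs 5, -2 → best response Patch.
Auditor against (Harden, Patch): payoffs 4, 1 → best response Monitor.
Auditor against (Harden, Monitor): payoffs 5, -1 → best response Monitor.
Auditor against (Ignore, Patch): payoffs -1, -7 → best response Monitor.
Auditor against (Ignore, Monitor): payoffs -7, -9 → best response Monitor.
No profile is a mutual best response for all players.

This game has no pure Nash equilibrium.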